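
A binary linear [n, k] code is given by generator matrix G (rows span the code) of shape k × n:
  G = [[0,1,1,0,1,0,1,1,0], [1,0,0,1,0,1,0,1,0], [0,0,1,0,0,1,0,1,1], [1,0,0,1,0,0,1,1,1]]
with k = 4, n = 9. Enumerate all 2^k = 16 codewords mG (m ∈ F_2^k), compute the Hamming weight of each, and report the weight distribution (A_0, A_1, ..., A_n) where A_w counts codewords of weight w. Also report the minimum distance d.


Weight distribution: A_0 = 1, A_2 = 1, A_3 = 2, A_4 = 3, A_5 = 4, A_6 = 3, A_7 = 2. Minimum distance d = 2.

Enumerate all 2^4 = 16 messages m ∈ F_2^4.
For each, compute codeword c = mG in F_2^9, then tally its weight.
  m = 0000 → c = 000000000, weight = 0.
  m = 1000 → c = 011010110, weight = 5.
  m = 0100 → c = 100101010, weight = 4.
  m = 1100 → c = 111111100, weight = 7.
  m = 0010 → c = 001001011, weight = 4.
  m = 1010 → c = 010011101, weight = 5.
  m = 0110 → c = 101100001, weight = 4.
  m = 1110 → c = 110110111, weight = 7.
  m = 0001 → c = 100100111, weight = 5.
  m = 1001 → c = 111110001, weight = 6.
  m = 0101 → c = 000001101, weight = 3.
  m = 1101 → c = 011011011, weight = 6.
  m = 0011 → c = 101101100, weight = 5.
  m = 1011 → c = 110111010, weight = 6.
  m = 0111 → c = 001000110, weight = 3.
  m = 1111 → c = 010010000, weight = 2.
Tally weights:
  weight 0: 1 codewords.
  weight 2: 1 codewords.
  weight 3: 2 codewords.
  weight 4: 3 codewords.
  weight 5: 4 codewords.
  weight 6: 3 codewords.
  weight 7: 2 codewords.
Minimum distance d = smallest w > 0 with A_w > 0 = 2.
Sanity: Σ A_w = 16 = 2^4 = 16 ✓.


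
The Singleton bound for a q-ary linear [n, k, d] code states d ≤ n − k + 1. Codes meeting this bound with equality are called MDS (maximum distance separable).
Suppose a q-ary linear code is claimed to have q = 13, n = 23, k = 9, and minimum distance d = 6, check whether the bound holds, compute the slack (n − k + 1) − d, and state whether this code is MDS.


Singleton RHS = n − k + 1 = 15, slack = 9, bound satisfied, not MDS.

Singleton bound: d ≤ n − k + 1.
Here n = 23, k = 9, so n − k + 1 = 15.
Given d = 6, check d ≤ 15: YES.
Slack = (n − k + 1) − d = 9.
The code is NOT MDS (slack = 9 > 0).
Description: the claimed parameters are [23, 9, 6]_13; such a code would be non-MDS.


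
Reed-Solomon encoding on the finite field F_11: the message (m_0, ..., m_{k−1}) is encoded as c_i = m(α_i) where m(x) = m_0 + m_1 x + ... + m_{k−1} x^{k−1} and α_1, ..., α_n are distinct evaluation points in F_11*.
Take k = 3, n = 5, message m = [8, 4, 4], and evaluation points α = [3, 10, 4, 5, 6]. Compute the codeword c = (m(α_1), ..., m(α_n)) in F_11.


c = [1, 8, 0, 7, 0]

Message polynomial: m(x) = 8 + 4·x + 4·x^2 (mod 11).
For each evaluation point α_i, compute m(α_i) mod 11:
  α_1 = 3: Horner steps 4 → 5 → 1, so m(3) = 1.
  α_2 = 10: Horner steps 4 → 0 → 8, so m(10) = 8.
  α_3 = 4: Horner steps 4 → 9 → 0, so m(4) = 0.
  α_4 = 5: Horner steps 4 → 2 → 7, so m(5) = 7.
  α_5 = 6: Horner steps 4 → 6 → 0, so m(6) = 0.
Codeword c = [1, 8, 0, 7, 0] ∈ F_11^5.


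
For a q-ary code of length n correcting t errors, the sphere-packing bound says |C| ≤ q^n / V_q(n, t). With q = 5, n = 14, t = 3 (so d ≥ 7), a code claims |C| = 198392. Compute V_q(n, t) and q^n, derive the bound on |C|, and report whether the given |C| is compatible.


V_q(n, t) = 24809, q^n = 6103515625, Hamming bound = 246020, |C| = 198392 ≤ bound (satisfied).

Step 1: Compute V_q(n, t) = Σ_{j=0}^3 C(n, j) (q−1)^j.
  j = 0: C(14,0)·(4)^0 = 1·1 = 1.
  j = 1: C(14,1)·(4)^1 = 14·4 = 56.
  j = 2: C(14,2)·(4)^2 = 91·16 = 1456.
  j = 3: C(14,3)·(4)^3 = 364·64 = 23296.
  V_q(n, t) = 1 + 56 + 1456 + 23296 = 24809.
Step 2: q^n = 5^14 = 6103515625.
Step 3: Hamming bound ⌊q^n / V_q(n,t)⌋ = ⌊6103515625/24809⌋ = 246020.
Step 4: Compare |C| = 198392 to 246020: satisfied.
The claimed |C| lies below the Hamming bound.


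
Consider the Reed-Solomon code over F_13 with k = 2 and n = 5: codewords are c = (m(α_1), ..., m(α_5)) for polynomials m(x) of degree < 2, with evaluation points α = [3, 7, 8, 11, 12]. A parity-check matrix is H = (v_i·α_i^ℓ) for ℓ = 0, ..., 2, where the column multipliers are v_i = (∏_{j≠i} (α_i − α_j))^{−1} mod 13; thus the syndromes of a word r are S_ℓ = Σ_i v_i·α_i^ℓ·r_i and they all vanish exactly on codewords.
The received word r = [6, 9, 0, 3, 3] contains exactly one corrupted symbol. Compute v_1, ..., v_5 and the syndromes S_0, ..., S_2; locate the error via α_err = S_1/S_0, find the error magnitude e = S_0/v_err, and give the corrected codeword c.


S = (7, 12, 2), error at position 4, error magnitude e = 4, c = [6, 9, 0, 12, 3].

Step 1: column multipliers v_i = (∏_{j≠i}(α_i − α_j))^{−1} mod 13.
  i = 1 (α = 3): (3−7)(3−8)(3−11)(3−12) = (−4)·(−5)·(−8)·(−9) = 1440 ≡ 10, so v_1 = 10^{−1} = 4 (mod 13).
  i = 2 (α = 7): (7−3)(7−8)(7−11)(7−12) = 4·(−1)·(−4)·(−5) = −80 ≡ 11, so v_2 = 11^{−1} = 6 (mod 13).
  i = 3 (α = 8): (8−3)(8−7)(8−11)(8−12) = 5·1·(−3)·(−4) = 60 ≡ 8, so v_3 = 8^{−1} = 5 (mod 13).
  i = 4 (α = 11): (11−3)(11−7)(11−8)(11−12) = 8·4·3·(−1) = −96 ≡ 8, so v_4 = 8^{−1} = 5 (mod 13).
  i = 5 (α = 12): (12−3)(12−7)(12−8)(12−11) = 9·5·4·1 = 180 ≡ 11, so v_5 = 11^{−1} = 6 (mod 13).
  v = [4, 6, 5, 5, 6].
Step 2: syndromes of r = [6, 9, 0, 3, 3] (all sums mod 13).
  S_0 = Σ v_i r_i = 4·6 + 6·9 + 5·0 + 5·3 + 6·3 = 111 ≡ 7.
  S_1 = Σ v_i α_i r_i = 4·3·6 + 6·7·9 + 5·8·0 + 5·11·3 + 6·12·3 = 831 ≡ 12.
  α_i^2 mod 13 = [9, 10, 12, 4, 1].
  S_2 = Σ v_i α_i^2 r_i = 4·9·6 + 6·10·9 + 5·12·0 + 5·4·3 + 6·1·3 = 834 ≡ 2.
  S = (7, 12, 2) ≠ 0, so r is not a codeword (an error is present).
Step 3: locate the error. For a single error e at position i, S_ℓ = v_i·e·α_i^ℓ, so α_err = S_1/S_0.
  S_0^{−1} = 7^{−1} = 2 (mod 13), so α_err = 12·2 = 24 ≡ 11 = α_4. Error position i = 4.
  Consistency check: S_2/S_1 = 2·12 = 24 ≡ 11 = α_err ✓ (single-error assumption holds).
Step 4: error magnitude e = S_0/v_4 = S_0·∏_{j≠4}(α_4 − α_j) = 7·8 = 56 ≡ 4 (mod 13).
Step 5: correct position 4: c_4 = r_4 − e = 3 − 4 ≡ 12 (mod 13). Hence c = [6, 9, 0, 12, 3].
  Check: interpolating c through the α_i gives m(x) = 7 + 4·x (degree < 2) with m(α_i) = c_i for every i, so c is indeed a codeword.


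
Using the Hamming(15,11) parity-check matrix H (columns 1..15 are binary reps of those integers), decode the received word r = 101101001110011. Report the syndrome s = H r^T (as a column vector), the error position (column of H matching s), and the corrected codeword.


s = (1, 0, 0, 1)^T, error position = 9, corrected codeword c = 101101000110011

Compute s = H r^T mod 2 one row at a time:
  s_1 = 0 + 1 + 1 + 1 + 0 + 0 + 1 + 1 = 5 ≡ 1 (mod 2).
  s_2 = 1 + 0 + 1 + 0 + 0 + 0 + 1 + 1 = 4 ≡ 0 (mod 2).
  s_3 = 0 + 1 + 1 + 0 + 1 + 1 + 1 + 1 = 6 ≡ 0 (mod 2).
  s_4 = 1 + 1 + 0 + 0 + 1 + 1 + 0 + 1 = 5 ≡ 1 (mod 2).
s = (1, 0, 0, 1)^T — this equals column 9 of H (binary 1001), so error is at position 9.
Correct: flip bit 9 of r = 101101001110011 to get c = 101101000110011.


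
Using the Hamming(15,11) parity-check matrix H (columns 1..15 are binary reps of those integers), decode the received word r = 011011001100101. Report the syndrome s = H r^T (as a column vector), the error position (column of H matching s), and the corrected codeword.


s = (0, 0, 1, 1)^T, error position = 3, corrected codeword c = 010011001100101

Compute s = H r^T mod 2 one row at a time:
  s_1 = 0 + 1 + 1 + 0 + 0 + 1 + 0 + 1 = 4 ≡ 0 (mod 2).
  s_2 = 0 + 1 + 1 + 0 + 0 + 1 + 0 + 1 = 4 ≡ 0 (mod 2).
  s_3 = 1 + 1 + 1 + 0 + 1 + 0 + 0 + 1 = 5 ≡ 1 (mod 2).
  s_4 = 0 + 1 + 1 + 0 + 1 + 0 + 1 + 1 = 5 ≡ 1 (mod 2).
s = (0, 0, 1, 1)^T — this equals column 3 of H (binary 0011), so error is at position 3.
Correct: flip bit 3 of r = 011011001100101 to get c = 010011001100101.


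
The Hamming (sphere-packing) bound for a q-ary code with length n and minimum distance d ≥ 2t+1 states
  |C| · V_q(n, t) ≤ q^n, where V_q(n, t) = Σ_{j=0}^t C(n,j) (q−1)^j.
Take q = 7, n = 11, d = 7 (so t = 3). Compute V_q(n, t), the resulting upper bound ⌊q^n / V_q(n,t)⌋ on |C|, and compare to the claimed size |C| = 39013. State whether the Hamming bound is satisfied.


V_q(n, t) = 37687, q^n = 1977326743, Hamming bound = 52467, |C| = 39013 ≤ bound (satisfied).

Step 1: Compute V_q(n, t) = Σ_{j=0}^3 C(n, j) (q−1)^j.
  j = 0: C(11,0)·(6)^0 = 1·1 = 1.
  j = 1: C(11,1)·(6)^1 = 11·6 = 66.
  j = 2: C(11,2)·(6)^2 = 55·36 = 1980.
  j = 3: C(11,3)·(6)^3 = 165·216 = 35640.
  V_q(n, t) = 1 + 66 + 1980 + 35640 = 37687.
Step 2: q^n = 7^11 = 1977326743.
Step 3: Hamming bound ⌊q^n / V_q(n,t)⌋ = ⌊1977326743/37687⌋ = 52467.
Step 4: Compare |C| = 39013 to 52467: satisfied.
The claimed |C| lies below the Hamming bound.


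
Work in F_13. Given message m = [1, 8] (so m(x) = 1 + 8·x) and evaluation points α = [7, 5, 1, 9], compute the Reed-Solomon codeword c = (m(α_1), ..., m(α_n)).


c = [5, 2, 9, 8]

Message polynomial: m(x) = 1 + 8·x (mod 13).
For each evaluation point α_i, compute m(α_i) mod 13:
  α_1 = 7: Horner steps 8 → 5, so m(7) = 5.
  α_2 = 5: Horner steps 8 → 2, so m(5) = 2.
  α_3 = 1: Horner steps 8 → 9, so m(1) = 9.
  α_4 = 9: Horner steps 8 → 8, so m(9) = 8.
Codeword c = [5, 2, 9, 8] ∈ F_13^4.


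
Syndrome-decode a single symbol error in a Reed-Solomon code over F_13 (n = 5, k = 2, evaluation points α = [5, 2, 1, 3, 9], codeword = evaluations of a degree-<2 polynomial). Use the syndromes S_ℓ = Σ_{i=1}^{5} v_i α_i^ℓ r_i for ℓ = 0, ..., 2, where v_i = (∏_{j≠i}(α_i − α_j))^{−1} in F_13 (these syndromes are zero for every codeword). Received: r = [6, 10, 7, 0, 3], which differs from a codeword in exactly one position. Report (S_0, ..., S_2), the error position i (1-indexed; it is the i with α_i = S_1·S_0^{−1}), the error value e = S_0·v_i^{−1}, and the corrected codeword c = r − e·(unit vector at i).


S = (10, 12, 4), error at position 5, error magnitude e = 11, c = [6, 10, 7, 0, 5].

Step 1: column multipliers v_i = (∏_{j≠i}(α_i − α_j))^{−1} mod 13.
  i = 1 (α = 5): (5−2)(5−1)(5−3)(5−9) = 3·4·2·(−4) = −96 ≡ 8, so v_1 = 8^{−1} = 5 (mod 13).
  i = 2 (α = 2): (2−5)(2−1)(2−3)(2−9) = (−3)·1·(−1)·(−7) = −21 ≡ 5, so v_2 = 5^{−1} = 8 (mod 13).
  i = 3 (α = 1): (1−5)(1−2)(1−3)(1−9) = (−4)·(−1)·(−2)·(−8) = 64 ≡ 12, so v_3 = 12^{−1} = 12 (mod 13).
  i = 4 (α = 3): (3−5)(3−2)(3−1)(3−9) = (−2)·1·2·(−6) = 24 ≡ 11, so v_4 = 11^{−1} = 6 (mod 13).
  i = 5 (α = 9): (9−5)(9−2)(9−1)(9−3) = 4·7·8·6 = 1344 ≡ 5, so v_5 = 5^{−1} = 8 (mod 13).
  v = [5, 8, 12, 6, 8].
Step 2: syndromes of r = [6, 10, 7, 0, 3] (all sums mod 13).
  S_0 = Σ v_i r_i = 5·6 + 8·10 + 12·7 + 6·0 + 8·3 = 218 ≡ 10.
  S_1 = Σ v_i α_i r_i = 5·5·6 + 8·2·10 + 12·1·7 + 6·3·0 + 8·9·3 = 610 ≡ 12.
  α_i^2 mod 13 = [12, 4, 1, 9, 3].
  S_2 = Σ v_i α_i^2 r_i = 5·12·6 + 8·4·10 + 12·1·7 + 6·9·0 + 8·3·3 = 836 ≡ 4.
  S = (10, 12, 4) ≠ 0, so r is not a codeword (an error is present).
Step 3: locate the error. For a single error e at position i, S_ℓ = v_i·e·α_i^ℓ, so α_err = S_1/S_0.
  S_0^{−1} = 10^{−1} = 4 (mod 13), so α_err = 12·4 = 48 ≡ 9 = α_5. Error position i = 5.
  Consistency check: S_2/S_1 = 4·12 = 48 ≡ 9 = α_err ✓ (single-error assumption holds).
Step 4: error magnitude e = S_0/v_5 = S_0·∏_{j≠5}(α_5 − α_j) = 10·5 = 50 ≡ 11 (mod 13).
Step 5: correct position 5: c_5 = r_5 − e = 3 − 11 ≡ 5 (mod 13). Hence c = [6, 10, 7, 0, 5].
  Check: interpolating c through the α_i gives m(x) = 4 + 3·x (degree < 2) with m(α_i) = c_i for every i, so c is indeed a codeword.


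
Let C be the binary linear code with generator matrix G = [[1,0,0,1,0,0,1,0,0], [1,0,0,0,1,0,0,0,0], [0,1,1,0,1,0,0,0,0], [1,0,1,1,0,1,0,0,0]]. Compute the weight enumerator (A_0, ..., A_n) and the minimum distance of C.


Weight distribution: A_0 = 1, A_2 = 1, A_3 = 6, A_4 = 5, A_5 = 2, A_6 = 1. Minimum distance d = 2.

Enumerate all 2^4 = 16 messages m ∈ F_2^4.
For each, compute codeword c = mG in F_2^9, then tally its weight.
  m = 0000 → c = 000000000, weight = 0.
  m = 1000 → c = 100100100, weight = 3.
  m = 0100 → c = 100010000, weight = 2.
  m = 1100 → c = 000110100, weight = 3.
  m = 0010 → c = 011010000, weight = 3.
  m = 1010 → c = 111110100, weight = 6.
  m = 0110 → c = 111000000, weight = 3.
  m = 1110 → c = 011100100, weight = 4.
  m = 0001 → c = 101101000, weight = 4.
  m = 1001 → c = 001001100, weight = 3.
  m = 0101 → c = 001111000, weight = 4.
  m = 1101 → c = 101011100, weight = 5.
  m = 0011 → c = 110111000, weight = 5.
  m = 1011 → c = 010011100, weight = 4.
  m = 0111 → c = 010101000, weight = 3.
  m = 1111 → c = 110001100, weight = 4.
Tally weights:
  weight 0: 1 codewords.
  weight 2: 1 codewords.
  weight 3: 6 codewords.
  weight 4: 5 codewords.
  weight 5: 2 codewords.
  weight 6: 1 codewords.
Minimum distance d = smallest w > 0 with A_w > 0 = 2.
Sanity: Σ A_w = 16 = 2^4 = 16 ✓.


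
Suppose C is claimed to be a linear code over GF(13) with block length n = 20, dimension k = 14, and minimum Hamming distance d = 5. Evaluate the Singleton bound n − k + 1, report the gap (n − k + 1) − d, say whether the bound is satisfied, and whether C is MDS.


Singleton RHS = n − k + 1 = 7, slack = 2, bound satisfied, not MDS.

Singleton bound: d ≤ n − k + 1.
Here n = 20, k = 14, so n − k + 1 = 7.
Given d = 5, check d ≤ 7: YES.
Slack = (n − k + 1) − d = 2.
The code is NOT MDS (slack = 2 > 0).
Description: the claimed parameters are [20, 14, 5]_13; such a code would be non-MDS.


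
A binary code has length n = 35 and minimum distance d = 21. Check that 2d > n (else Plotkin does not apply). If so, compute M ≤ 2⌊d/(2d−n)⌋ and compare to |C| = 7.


Plotkin bound M ≤ 6; given |C| = 7 > bound (violated).

Check applicability: 2d = 42, n = 35.
2d − n = 7 > 0, so Plotkin applies.
Compute d/(2d−n) = 21/7 ≈ 3.0000.
⌊d/(2d−n)⌋ = 3.
Plotkin bound: M ≤ 2·3 = 6.
Given |C| = 7, check: VIOLATED.
This |C| is above the Plotkin bound, so no binary code with n = 35, d = 21 and 7 codewords exists.


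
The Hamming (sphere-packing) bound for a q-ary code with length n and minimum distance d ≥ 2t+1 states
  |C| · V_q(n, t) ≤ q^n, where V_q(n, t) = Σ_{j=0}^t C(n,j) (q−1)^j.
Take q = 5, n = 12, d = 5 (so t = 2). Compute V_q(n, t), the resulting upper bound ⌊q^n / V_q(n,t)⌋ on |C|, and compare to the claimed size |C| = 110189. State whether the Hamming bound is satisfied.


V_q(n, t) = 1105, q^n = 244140625, Hamming bound = 220941, |C| = 110189 ≤ bound (satisfied).

Step 1: Compute V_q(n, t) = Σ_{j=0}^2 C(n, j) (q−1)^j.
  j = 0: C(12,0)·(4)^0 = 1·1 = 1.
  j = 1: C(12,1)·(4)^1 = 12·4 = 48.
  j = 2: C(12,2)·(4)^2 = 66·16 = 1056.
  V_q(n, t) = 1 + 48 + 1056 = 1105.
Step 2: q^n = 5^12 = 244140625.
Step 3: Hamming bound ⌊q^n / V_q(n,t)⌋ = ⌊244140625/1105⌋ = 220941.
Step 4: Compare |C| = 110189 to 220941: satisfied.
The claimed |C| lies below the Hamming bound.


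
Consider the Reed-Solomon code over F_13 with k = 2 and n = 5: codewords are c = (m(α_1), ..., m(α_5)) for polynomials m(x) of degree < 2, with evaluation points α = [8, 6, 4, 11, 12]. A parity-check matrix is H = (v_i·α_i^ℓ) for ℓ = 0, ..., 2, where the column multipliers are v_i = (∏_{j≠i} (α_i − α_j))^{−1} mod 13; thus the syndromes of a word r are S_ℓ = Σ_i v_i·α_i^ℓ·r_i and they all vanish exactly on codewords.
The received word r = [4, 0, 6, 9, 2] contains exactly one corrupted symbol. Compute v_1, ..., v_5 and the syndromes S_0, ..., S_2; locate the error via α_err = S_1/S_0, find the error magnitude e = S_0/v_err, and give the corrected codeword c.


S = (6, 10, 8), error at position 2, error magnitude e = 8, c = [4, 5, 6, 9, 2].

Step 1: column multipliers v_i = (∏_{j≠i}(α_i − α_j))^{−1} mod 13.
  i = 1 (α = 8): (8−6)(8−4)(8−11)(8−12) = 2·4·(−3)·(−4) = 96 ≡ 5, so v_1 = 5^{−1} = 8 (mod 13).
  i = 2 (α = 6): (6−8)(6−4)(6−11)(6−12) = (−2)·2·(−5)·(−6) = −120 ≡ 10, so v_2 = 10^{−1} = 4 (mod 13).
  i = 3 (α = 4): (4−8)(4−6)(4−11)(4−12) = (−4)·(−2)·(−7)·(−8) = 448 ≡ 6, so v_3 = 6^{−1} = 11 (mod 13).
  i = 4 (α = 11): (11−8)(11−6)(11−4)(11−12) = 3·5·7·(−1) = −105 ≡ 12, so v_4 = 12^{−1} = 12 (mod 13).
  i = 5 (α = 12): (12−8)(12−6)(12−4)(12−11) = 4·6·8·1 = 192 ≡ 10, so v_5 = 10^{−1} = 4 (mod 13).
  v = [8, 4, 11, 12, 4].
Step 2: syndromes of r = [4, 0, 6, 9, 2] (all sums mod 13).
  S_0 = Σ v_i r_i = 8·4 + 4·0 + 11·6 + 12·9 + 4·2 = 214 ≡ 6.
  S_1 = Σ v_i α_i r_i = 8·8·4 + 4·6·0 + 11·4·6 + 12·11·9 + 4·12·2 = 1804 ≡ 10.
  α_i^2 mod 13 = [12, 10, 3, 4, 1].
  S_2 = Σ v_i α_i^2 r_i = 8·12·4 + 4·10·0 + 11·3·6 + 12·4·9 + 4·1·2 = 1022 ≡ 8.
  S = (6, 10, 8) ≠ 0, so r is not a codeword (an error is present).
Step 3: locate the error. For a single error e at position i, S_ℓ = v_i·e·α_i^ℓ, so α_err = S_1/S_0.
  S_0^{−1} = 6^{−1} = 11 (mod 13), so α_err = 10·11 = 110 ≡ 6 = α_2. Error position i = 2.
  Consistency check: S_2/S_1 = 8·4 = 32 ≡ 6 = α_err ✓ (single-error assumption holds).
Step 4: error magnitude e = S_0/v_2 = S_0·∏_{j≠2}(α_2 − α_j) = 6·10 = 60 ≡ 8 (mod 13).
Step 5: correct position 2: c_2 = r_2 − e = 0 − 8 ≡ 5 (mod 13). Hence c = [4, 5, 6, 9, 2].
  Check: interpolating c through the α_i gives m(x) = 8 + 6·x (degree < 2) with m(α_i) = c_i for every i, so c is indeed a codeword.


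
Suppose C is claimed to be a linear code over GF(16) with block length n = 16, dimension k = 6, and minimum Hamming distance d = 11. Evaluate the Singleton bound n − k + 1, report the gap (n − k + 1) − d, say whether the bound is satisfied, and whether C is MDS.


Singleton RHS = n − k + 1 = 11, slack = 0, bound satisfied, MDS.

Singleton bound: d ≤ n − k + 1.
Here n = 16, k = 6, so n − k + 1 = 11.
Given d = 11, check d ≤ 11: YES.
Slack = (n − k + 1) − d = 0.
The code is MDS (slack = 0).
Description: the claimed parameters are [16, 6, 11]_16; such a code would be MDS (meets Singleton bound).


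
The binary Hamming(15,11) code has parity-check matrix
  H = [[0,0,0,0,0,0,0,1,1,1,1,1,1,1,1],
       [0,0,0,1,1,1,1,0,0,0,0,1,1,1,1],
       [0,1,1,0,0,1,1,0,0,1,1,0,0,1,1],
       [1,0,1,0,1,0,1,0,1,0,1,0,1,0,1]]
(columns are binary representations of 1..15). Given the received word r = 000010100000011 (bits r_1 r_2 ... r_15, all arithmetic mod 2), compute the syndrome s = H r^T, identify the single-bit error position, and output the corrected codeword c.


s = (0, 0, 1, 1)^T, error position = 3, corrected codeword c = 001010100000011

Compute s = H r^T mod 2 one row at a time:
  s_1 = 0 + 0 + 0 + 0 + 0 + 0 + 1 + 1 = 2 ≡ 0 (mod 2).
  s_2 = 0 + 1 + 0 + 1 + 0 + 0 + 1 + 1 = 4 ≡ 0 (mod 2).
  s_3 = 0 + 0 + 0 + 1 + 0 + 0 + 1 + 1 = 3 ≡ 1 (mod 2).
  s_4 = 0 + 0 + 1 + 1 + 0 + 0 + 0 + 1 = 3 ≡ 1 (mod 2).
s = (0, 0, 1, 1)^T — this equals column 3 of H (binary 0011), so error is at position 3.
Correct: flip bit 3 of r = 000010100000011 to get c = 001010100000011.


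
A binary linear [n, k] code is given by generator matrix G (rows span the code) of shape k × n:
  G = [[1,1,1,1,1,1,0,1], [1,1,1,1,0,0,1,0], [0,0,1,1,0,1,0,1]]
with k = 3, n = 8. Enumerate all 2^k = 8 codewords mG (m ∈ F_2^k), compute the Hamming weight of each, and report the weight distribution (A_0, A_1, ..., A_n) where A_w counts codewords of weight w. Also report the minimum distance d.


Weight distribution: A_0 = 1, A_3 = 1, A_4 = 3, A_5 = 2, A_7 = 1. Minimum distance d = 3.

Enumerate all 2^3 = 8 messages m ∈ F_2^3.
For each, compute codeword c = mG in F_2^8, then tally its weight.
  m = 000 → c = 00000000, weight = 0.
  m = 100 → c = 11111101, weight = 7.
  m = 010 → c = 11110010, weight = 5.
  m = 110 → c = 00001111, weight = 4.
  m = 001 → c = 00110101, weight = 4.
  m = 101 → c = 11001000, weight = 3.
  m = 011 → c = 11000111, weight = 5.
  m = 111 → c = 00111010, weight = 4.
Tally weights:
  weight 0: 1 codewords.
  weight 3: 1 codewords.
  weight 4: 3 codewords.
  weight 5: 2 codewords.
  weight 7: 1 codewords.
Minimum distance d = smallest w > 0 with A_w > 0 = 3.
Sanity: Σ A_w = 8 = 2^3 = 8 ✓.


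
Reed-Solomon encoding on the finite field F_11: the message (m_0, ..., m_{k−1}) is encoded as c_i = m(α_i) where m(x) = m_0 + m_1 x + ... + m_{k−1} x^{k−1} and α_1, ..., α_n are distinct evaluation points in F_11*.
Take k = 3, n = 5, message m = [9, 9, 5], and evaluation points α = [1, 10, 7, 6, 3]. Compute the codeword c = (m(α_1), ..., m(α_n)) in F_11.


c = [1, 5, 9, 1, 4]

Message polynomial: m(x) = 9 + 9·x + 5·x^2 (mod 11).
For each evaluation point α_i, compute m(α_i) mod 11:
  α_1 = 1: Horner steps 5 → 3 → 1, so m(1) = 1.
  α_2 = 10: Horner steps 5 → 4 → 5, so m(10) = 5.
  α_3 = 7: Horner steps 5 → 0 → 9, so m(7) = 9.
  α_4 = 6: Horner steps 5 → 6 → 1, so m(6) = 1.
  α_5 = 3: Horner steps 5 → 2 → 4, so m(3) = 4.
Codeword c = [1, 5, 9, 1, 4] ∈ F_11^5.


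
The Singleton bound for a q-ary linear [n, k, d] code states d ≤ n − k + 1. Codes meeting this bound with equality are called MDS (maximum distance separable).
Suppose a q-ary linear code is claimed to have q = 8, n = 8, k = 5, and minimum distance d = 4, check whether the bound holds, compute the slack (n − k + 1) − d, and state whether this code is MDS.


Singleton RHS = n − k + 1 = 4, slack = 0, bound satisfied, MDS.

Singleton bound: d ≤ n − k + 1.
Here n = 8, k = 5, so n − k + 1 = 4.
Given d = 4, check d ≤ 4: YES.
Slack = (n − k + 1) − d = 0.
The code is MDS (slack = 0).
Description: the claimed parameters are [8, 5, 4]_8; such a code would be MDS (meets Singleton bound).


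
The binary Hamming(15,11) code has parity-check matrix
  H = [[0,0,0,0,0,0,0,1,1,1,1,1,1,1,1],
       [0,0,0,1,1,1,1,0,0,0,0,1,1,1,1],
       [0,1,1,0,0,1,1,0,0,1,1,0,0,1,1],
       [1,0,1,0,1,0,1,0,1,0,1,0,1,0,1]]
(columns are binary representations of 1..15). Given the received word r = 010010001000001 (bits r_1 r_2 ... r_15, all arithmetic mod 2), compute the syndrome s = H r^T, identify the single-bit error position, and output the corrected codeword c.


s = (0, 0, 0, 1)^T, error position = 1, corrected codeword c = 110010001000001

Compute s = H r^T mod 2 one row at a time:
  s_1 = 0 + 1 + 0 + 0 + 0 + 0 + 0 + 1 = 2 ≡ 0 (mod 2).
  s_2 = 0 + 1 + 0 + 0 + 0 + 0 + 0 + 1 = 2 ≡ 0 (mod 2).
  s_3 = 1 + 0 + 0 + 0 + 0 + 0 + 0 + 1 = 2 ≡ 0 (mod 2).
  s_4 = 0 + 0 + 1 + 0 + 1 + 0 + 0 + 1 = 3 ≡ 1 (mod 2).
s = (0, 0, 0, 1)^T — this equals column 1 of H (binary 0001), so error is at position 1.
Correct: flip bit 1 of r = 010010001000001 to get c = 110010001000001.


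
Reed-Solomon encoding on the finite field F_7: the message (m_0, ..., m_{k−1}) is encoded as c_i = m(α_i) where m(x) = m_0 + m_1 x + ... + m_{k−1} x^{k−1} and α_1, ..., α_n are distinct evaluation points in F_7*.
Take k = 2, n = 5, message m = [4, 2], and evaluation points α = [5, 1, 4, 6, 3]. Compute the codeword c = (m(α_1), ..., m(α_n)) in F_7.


c = [0, 6, 5, 2, 3]

Message polynomial: m(x) = 4 + 2·x (mod 7).
For each evaluation point α_i, compute m(α_i) mod 7:
  α_1 = 5: Horner steps 2 → 0, so m(5) = 0.
  α_2 = 1: Horner steps 2 → 6, so m(1) = 6.
  α_3 = 4: Horner steps 2 → 5, so m(4) = 5.
  α_4 = 6: Horner steps 2 → 2, so m(6) = 2.
  α_5 = 3: Horner steps 2 → 3, so m(3) = 3.
Codeword c = [0, 6, 5, 2, 3] ∈ F_7^5.


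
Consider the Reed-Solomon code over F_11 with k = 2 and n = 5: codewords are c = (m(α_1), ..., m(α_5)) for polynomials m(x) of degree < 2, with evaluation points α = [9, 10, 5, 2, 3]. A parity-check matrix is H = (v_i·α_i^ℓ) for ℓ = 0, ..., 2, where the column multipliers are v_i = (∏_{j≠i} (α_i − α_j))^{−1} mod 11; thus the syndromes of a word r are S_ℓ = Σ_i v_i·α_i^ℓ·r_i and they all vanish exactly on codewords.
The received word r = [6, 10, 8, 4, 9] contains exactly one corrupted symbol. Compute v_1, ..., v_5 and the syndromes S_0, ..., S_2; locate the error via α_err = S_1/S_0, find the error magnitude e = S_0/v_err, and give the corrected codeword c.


S = (2, 9, 2), error at position 2, error magnitude e = 10, c = [6, 0, 8, 4, 9].

Step 1: column multipliers v_i = (∏_{j≠i}(α_i − α_j))^{−1} mod 11.
  i = 1 (α = 9): (9−10)(9−5)(9−2)(9−3) = (−1)·4·7·6 = −168 ≡ 8, so v_1 = 8^{−1} = 7 (mod 11).
  i = 2 (α = 10): (10−9)(10−5)(10−2)(10−3) = 1·5·8·7 = 280 ≡ 5, so v_2 = 5^{−1} = 9 (mod 11).
  i = 3 (α = 5): (5−9)(5−10)(5−2)(5−3) = (−4)·(−5)·3·2 = 120 ≡ 10, so v_3 = 10^{−1} = 10 (mod 11).
  i = 4 (α = 2): (2−9)(2−10)(2−5)(2−3) = (−7)·(−8)·(−3)·(−1) = 168 ≡ 3, so v_4 = 3^{−1} = 4 (mod 11).
  i = 5 (α = 3): (3−9)(3−10)(3−5)(3−2) = (−6)·(−7)·(−2)·1 = −84 ≡ 4, so v_5 = 4^{−1} = 3 (mod 11).
  v = [7, 9, 10, 4, 3].
Step 2: syndromes of r = [6, 10, 8, 4, 9] (all sums mod 11).
  S_0 = Σ v_i r_i = 7·6 + 9·10 + 10·8 + 4·4 + 3·9 = 255 ≡ 2.
  S_1 = Σ v_i α_i r_i = 7·9·6 + 9·10·10 + 10·5·8 + 4·2·4 + 3·3·9 = 1791 ≡ 9.
  α_i^2 mod 11 = [4, 1, 3, 4, 9].
  S_2 = Σ v_i α_i^2 r_i = 7·4·6 + 9·1·10 + 10·3·8 + 4·4·4 + 3·9·9 = 805 ≡ 2.
  S = (2, 9, 2) ≠ 0, so r is not a codeword (an error is present).
Step 3: locate the error. For a single error e at position i, S_ℓ = v_i·e·α_i^ℓ, so α_err = S_1/S_0.
  S_0^{−1} = 2^{−1} = 6 (mod 11), so α_err = 9·6 = 54 ≡ 10 = α_2. Error position i = 2.
  Consistency check: S_2/S_1 = 2·5 = 10 ≡ 10 = α_err ✓ (single-error assumption holds).
Step 4: error magnitude e = S_0/v_2 = S_0·∏_{j≠2}(α_2 − α_j) = 2·5 = 10 ≡ 10 (mod 11).
Step 5: correct position 2: c_2 = r_2 − e = 10 − 10 ≡ 0 (mod 11). Hence c = [6, 0, 8, 4, 9].
  Check: interpolating c through the α_i gives m(x) = 5 + 5·x (degree < 2) with m(α_i) = c_i for every i, so c is indeed a codeword.


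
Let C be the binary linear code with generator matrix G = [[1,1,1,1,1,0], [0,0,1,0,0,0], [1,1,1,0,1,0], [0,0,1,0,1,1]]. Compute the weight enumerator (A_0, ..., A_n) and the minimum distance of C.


Weight distribution: A_0 = 1, A_1 = 2, A_2 = 2, A_3 = 4, A_4 = 5, A_5 = 2. Minimum distance d = 1.

Enumerate all 2^4 = 16 messages m ∈ F_2^4.
For each, compute codeword c = mG in F_2^6, then tally its weight.
  m = 0000 → c = 000000, weight = 0.
  m = 1000 → c = 111110, weight = 5.
  m = 0100 → c = 001000, weight = 1.
  m = 1100 → c = 110110, weight = 4.
  m = 0010 → c = 111010, weight = 4.
  m = 1010 → c = 000100, weight = 1.
  m = 0110 → c = 110010, weight = 3.
  m = 1110 → c = 001100, weight = 2.
  m = 0001 → c = 001011, weight = 3.
  m = 1001 → c = 110101, weight = 4.
  m = 0101 → c = 000011, weight = 2.
  m = 1101 → c = 111101, weight = 5.
  m = 0011 → c = 110001, weight = 3.
  m = 1011 → c = 001111, weight = 4.
  m = 0111 → c = 111001, weight = 4.
  m = 1111 → c = 000111, weight = 3.
Tally weights:
  weight 0: 1 codewords.
  weight 1: 2 codewords.
  weight 2: 2 codewords.
  weight 3: 4 codewords.
  weight 4: 5 codewords.
  weight 5: 2 codewords.
Minimum distance d = smallest w > 0 with A_w > 0 = 1.
Sanity: Σ A_w = 16 = 2^4 = 16 ✓.


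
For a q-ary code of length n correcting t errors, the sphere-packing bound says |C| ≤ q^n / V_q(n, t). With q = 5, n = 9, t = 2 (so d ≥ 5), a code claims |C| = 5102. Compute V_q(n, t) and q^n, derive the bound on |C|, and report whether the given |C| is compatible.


V_q(n, t) = 613, q^n = 1953125, Hamming bound = 3186, |C| = 5102 > bound (violated).

Step 1: Compute V_q(n, t) = Σ_{j=0}^2 C(n, j) (q−1)^j.
  j = 0: C(9,0)·(4)^0 = 1·1 = 1.
  j = 1: C(9,1)·(4)^1 = 9·4 = 36.
  j = 2: C(9,2)·(4)^2 = 36·16 = 576.
  V_q(n, t) = 1 + 36 + 576 = 613.
Step 2: q^n = 5^9 = 1953125.
Step 3: Hamming bound ⌊q^n / V_q(n,t)⌋ = ⌊1953125/613⌋ = 3186.
Step 4: Compare |C| = 5102 to 3186: violated.
The claimed |C| lies above the Hamming bound, so no 5-ary code of length 9 with d ≥ 5 can have 5102 codewords.


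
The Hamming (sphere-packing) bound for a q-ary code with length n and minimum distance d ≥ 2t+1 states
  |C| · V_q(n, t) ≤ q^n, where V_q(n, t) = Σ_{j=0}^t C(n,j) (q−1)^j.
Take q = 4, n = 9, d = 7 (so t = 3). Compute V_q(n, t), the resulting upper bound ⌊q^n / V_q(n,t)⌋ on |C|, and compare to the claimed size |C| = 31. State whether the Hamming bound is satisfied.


V_q(n, t) = 2620, q^n = 262144, Hamming bound = 100, |C| = 31 ≤ bound (satisfied).

Step 1: Compute V_q(n, t) = Σ_{j=0}^3 C(n, j) (q−1)^j.
  j = 0: C(9,0)·(3)^0 = 1·1 = 1.
  j = 1: C(9,1)·(3)^1 = 9·3 = 27.
  j = 2: C(9,2)·(3)^2 = 36·9 = 324.
  j = 3: C(9,3)·(3)^3 = 84·27 = 2268.
  V_q(n, t) = 1 + 27 + 324 + 2268 = 2620.
Step 2: q^n = 4^9 = 262144.
Step 3: Hamming bound ⌊q^n / V_q(n,t)⌋ = ⌊262144/2620⌋ = 100.
Step 4: Compare |C| = 31 to 100: satisfied.
The claimed |C| lies below the Hamming bound.


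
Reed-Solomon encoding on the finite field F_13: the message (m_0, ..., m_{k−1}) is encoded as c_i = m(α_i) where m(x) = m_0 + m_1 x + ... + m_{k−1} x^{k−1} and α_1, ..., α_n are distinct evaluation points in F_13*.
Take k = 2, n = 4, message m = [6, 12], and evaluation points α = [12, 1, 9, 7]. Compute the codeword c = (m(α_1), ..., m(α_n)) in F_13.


c = [7, 5, 10, 12]

Message polynomial: m(x) = 6 + 12·x (mod 13).
For each evaluation point α_i, compute m(α_i) mod 13:
  α_1 = 12: Horner steps 12 → 7, so m(12) = 7.
  α_2 = 1: Horner steps 12 → 5, so m(1) = 5.
  α_3 = 9: Horner steps 12 → 10, so m(9) = 10.
  α_4 = 7: Horner steps 12 → 12, so m(7) = 12.
Codeword c = [7, 5, 10, 12] ∈ F_13^4.


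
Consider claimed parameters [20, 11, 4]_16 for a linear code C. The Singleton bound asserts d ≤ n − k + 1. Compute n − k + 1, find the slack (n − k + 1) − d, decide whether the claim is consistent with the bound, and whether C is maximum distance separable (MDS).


Singleton RHS = n − k + 1 = 10, slack = 6, bound satisfied, not MDS.

Singleton bound: d ≤ n − k + 1.
Here n = 20, k = 11, so n − k + 1 = 10.
Given d = 4, check d ≤ 10: YES.
Slack = (n − k + 1) − d = 6.
The code is NOT MDS (slack = 6 > 0).
Description: the claimed parameters are [20, 11, 4]_16; such a code would be non-MDS.


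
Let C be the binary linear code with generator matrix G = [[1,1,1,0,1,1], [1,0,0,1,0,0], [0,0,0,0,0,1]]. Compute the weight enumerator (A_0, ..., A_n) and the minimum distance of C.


Weight distribution: A_0 = 1, A_1 = 1, A_2 = 1, A_3 = 1, A_4 = 2, A_5 = 2. Minimum distance d = 1.

Enumerate all 2^3 = 8 messages m ∈ F_2^3.
For each, compute codeword c = mG in F_2^6, then tally its weight.
  m = 000 → c = 000000, weight = 0.
  m = 100 → c = 111011, weight = 5.
  m = 010 → c = 100100, weight = 2.
  m = 110 → c = 011111, weight = 5.
  m = 001 → c = 000001, weight = 1.
  m = 101 → c = 111010, weight = 4.
  m = 011 → c = 100101, weight = 3.
  m = 111 → c = 011110, weight = 4.
Tally weights:
  weight 0: 1 codewords.
  weight 1: 1 codewords.
  weight 2: 1 codewords.
  weight 3: 1 codewords.
  weight 4: 2 codewords.
  weight 5: 2 codewords.
Minimum distance d = smallest w > 0 with A_w > 0 = 1.
Sanity: Σ A_w = 8 = 2^3 = 8 ✓.


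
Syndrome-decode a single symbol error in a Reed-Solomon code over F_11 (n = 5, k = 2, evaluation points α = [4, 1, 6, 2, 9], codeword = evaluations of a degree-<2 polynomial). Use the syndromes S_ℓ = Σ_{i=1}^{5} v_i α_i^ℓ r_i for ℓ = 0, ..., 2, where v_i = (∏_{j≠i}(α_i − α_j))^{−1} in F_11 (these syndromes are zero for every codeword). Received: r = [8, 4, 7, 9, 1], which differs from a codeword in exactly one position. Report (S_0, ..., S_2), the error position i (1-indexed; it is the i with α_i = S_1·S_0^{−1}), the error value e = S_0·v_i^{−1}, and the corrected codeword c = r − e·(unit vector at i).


S = (3, 5, 1), error at position 5, error magnitude e = 1, c = [8, 4, 7, 9, 0].

Step 1: column multipliers v_i = (∏_{j≠i}(α_i − α_j))^{−1} mod 11.
  i = 1 (α = 4): (4−1)(4−6)(4−2)(4−9) = 3·(−2)·2·(−5) = 60 ≡ 5, so v_1 = 5^{−1} = 9 (mod 11).
  i = 2 (α = 1): (1−4)(1−6)(1−2)(1−9) = (−3)·(−5)·(−1)·(−8) = 120 ≡ 10, so v_2 = 10^{−1} = 10 (mod 11).
  i = 3 (α = 6): (6−4)(6−1)(6−2)(6−9) = 2·5·4·(−3) = −120 ≡ 1, so v_3 = 1^{−1} = 1 (mod 11).
  i = 4 (α = 2): (2−4)(2−1)(2−6)(2−9) = (−2)·1·(−4)·(−7) = −56 ≡ 10, so v_4 = 10^{−1} = 10 (mod 11).
  i = 5 (α = 9): (9−4)(9−1)(9−6)(9−2) = 5·8·3·7 = 840 ≡ 4, so v_5 = 4^{−1} = 3 (mod 11).
  v = [9, 10, 1, 10, 3].
Step 2: syndromes of r = [8, 4, 7, 9, 1] (all sums mod 11).
  S_0 = Σ v_i r_i = 9·8 + 10·4 + 1·7 + 10·9 + 3·1 = 212 ≡ 3.
  S_1 = Σ v_i α_i r_i = 9·4·8 + 10·1·4 + 1·6·7 + 10·2·9 + 3·9·1 = 577 ≡ 5.
  α_i^2 mod 11 = [5, 1, 3, 4, 4].
  S_2 = Σ v_i α_i^2 r_i = 9·5·8 + 10·1·4 + 1·3·7 + 10·4·9 + 3·4·1 = 793 ≡ 1.
  S = (3, 5, 1) ≠ 0, so r is not a codeword (an error is present).
Step 3: locate the error. For a single error e at position i, S_ℓ = v_i·e·α_i^ℓ, so α_err = S_1/S_0.
  S_0^{−1} = 3^{−1} = 4 (mod 11), so α_err = 5·4 = 20 ≡ 9 = α_5. Error position i = 5.
  Consistency check: S_2/S_1 = 1·9 = 9 ≡ 9 = α_err ✓ (single-error assumption holds).
Step 4: error magnitude e = S_0/v_5 = S_0·∏_{j≠5}(α_5 − α_j) = 3·4 = 12 ≡ 1 (mod 11).
Step 5: correct position 5: c_5 = r_5 − e = 1 − 1 ≡ 0 (mod 11). Hence c = [8, 4, 7, 9, 0].
  Check: interpolating c through the α_i gives m(x) = 10 + 5·x (degree < 2) with m(α_i) = c_i for every i, so c is indeed a codeword.


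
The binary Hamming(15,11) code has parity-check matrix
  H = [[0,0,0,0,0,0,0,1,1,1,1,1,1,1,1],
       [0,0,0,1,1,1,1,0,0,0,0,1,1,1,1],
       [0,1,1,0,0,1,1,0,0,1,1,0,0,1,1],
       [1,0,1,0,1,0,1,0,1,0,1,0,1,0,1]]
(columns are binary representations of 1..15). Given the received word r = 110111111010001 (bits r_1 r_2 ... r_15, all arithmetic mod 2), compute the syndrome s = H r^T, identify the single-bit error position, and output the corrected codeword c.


s = (0, 1, 1, 0)^T, error position = 6, corrected codeword c = 110110111010001

Compute s = H r^T mod 2 one row at a time:
  s_1 = 1 + 1 + 0 + 1 + 0 + 0 + 0 + 1 = 4 ≡ 0 (mod 2).
  s_2 = 1 + 1 + 1 + 1 + 0 + 0 + 0 + 1 = 5 ≡ 1 (mod 2).
  s_3 = 1 + 0 + 1 + 1 + 0 + 1 + 0 + 1 = 5 ≡ 1 (mod 2).
  s_4 = 1 + 0 + 1 + 1 + 1 + 1 + 0 + 1 = 6 ≡ 0 (mod 2).
s = (0, 1, 1, 0)^T — this equals column 6 of H (binary 0110), so error is at position 6.
Correct: flip bit 6 of r = 110111111010001 to get c = 110110111010001.


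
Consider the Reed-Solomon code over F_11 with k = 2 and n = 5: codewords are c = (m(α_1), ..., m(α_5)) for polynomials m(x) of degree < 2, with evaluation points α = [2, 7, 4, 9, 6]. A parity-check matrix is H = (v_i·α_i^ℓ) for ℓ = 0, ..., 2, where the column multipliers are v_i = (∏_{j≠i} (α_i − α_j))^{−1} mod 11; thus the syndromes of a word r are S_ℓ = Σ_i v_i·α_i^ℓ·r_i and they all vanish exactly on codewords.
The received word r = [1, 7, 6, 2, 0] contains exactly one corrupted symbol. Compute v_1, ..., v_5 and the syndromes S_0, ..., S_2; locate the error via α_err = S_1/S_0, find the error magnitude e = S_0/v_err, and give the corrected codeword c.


S = (7, 5, 2), error at position 2, error magnitude e = 10, c = [1, 8, 6, 2, 0].

Step 1: column multipliers v_i = (∏_{j≠i}(α_i − α_j))^{−1} mod 11.
  i = 1 (α = 2): (2−7)(2−4)(2−9)(2−6) = (−5)·(−2)·(−7)·(−4) = 280 ≡ 5, so v_1 = 5^{−1} = 9 (mod 11).
  i = 2 (α = 7): (7−2)(7−4)(7−9)(7−6) = 5·3·(−2)·1 = −30 ≡ 3, so v_2 = 3^{−1} = 4 (mod 11).
  i = 3 (α = 4): (4−2)(4−7)(4−9)(4−6) = 2·(−3)·(−5)·(−2) = −60 ≡ 6, so v_3 = 6^{−1} = 2 (mod 11).
  i = 4 (α = 9): (9−2)(9−7)(9−4)(9−6) = 7·2·5·3 = 210 ≡ 1, so v_4 = 1^{−1} = 1 (mod 11).
  i = 5 (α = 6): (6−2)(6−7)(6−4)(6−9) = 4·(−1)·2·(−3) = 24 ≡ 2, so v_5 = 2^{−1} = 6 (mod 11).
  v = [9, 4, 2, 1, 6].
Step 2: syndromes of r = [1, 7, 6, 2, 0] (all sums mod 11).
  S_0 = Σ v_i r_i = 9·1 + 4·7 + 2·6 + 1·2 + 6·0 = 51 ≡ 7.
  S_1 = Σ v_i α_i r_i = 9·2·1 + 4·7·7 + 2·4·6 + 1·9·2 + 6·6·0 = 280 ≡ 5.
  α_i^2 mod 11 = [4, 5, 5, 4, 3].
  S_2 = Σ v_i α_i^2 r_i = 9·4·1 + 4·5·7 + 2·5·6 + 1·4·2 + 6·3·0 = 244 ≡ 2.
  S = (7, 5, 2) ≠ 0, so r is not a codeword (an error is present).
Step 3: locate the error. For a single error e at position i, S_ℓ = v_i·e·α_i^ℓ, so α_err = S_1/S_0.
  S_0^{−1} = 7^{−1} = 8 (mod 11), so α_err = 5·8 = 40 ≡ 7 = α_2. Error position i = 2.
  Consistency check: S_2/S_1 = 2·9 = 18 ≡ 7 = α_err ✓ (single-error assumption holds).
Step 4: error magnitude e = S_0/v_2 = S_0·∏_{j≠2}(α_2 − α_j) = 7·3 = 21 ≡ 10 (mod 11).
Step 5: correct position 2: c_2 = r_2 − e = 7 − 10 ≡ 8 (mod 11). Hence c = [1, 8, 6, 2, 0].
  Check: interpolating c through the α_i gives m(x) = 7 + 8·x (degree < 2) with m(α_i) = c_i for every i, so c is indeed a codeword.


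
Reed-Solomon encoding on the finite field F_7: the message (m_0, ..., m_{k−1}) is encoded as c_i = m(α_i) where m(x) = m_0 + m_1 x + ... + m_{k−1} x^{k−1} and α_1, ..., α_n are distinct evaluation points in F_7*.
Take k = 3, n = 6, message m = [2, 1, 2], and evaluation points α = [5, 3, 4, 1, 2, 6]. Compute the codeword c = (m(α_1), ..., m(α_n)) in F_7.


c = [1, 2, 3, 5, 5, 3]

Message polynomial: m(x) = 2 + 1·x + 2·x^2 (mod 7).
For each evaluation point α_i, compute m(α_i) mod 7:
  α_1 = 5: Horner steps 2 → 4 → 1, so m(5) = 1.
  α_2 = 3: Horner steps 2 → 0 → 2, so m(3) = 2.
  α_3 = 4: Horner steps 2 → 2 → 3, so m(4) = 3.
  α_4 = 1: Horner steps 2 → 3 → 5, so m(1) = 5.
  α_5 = 2: Horner steps 2 → 5 → 5, so m(2) = 5.
  α_6 = 6: Horner steps 2 → 6 → 3, so m(6) = 3.
Codeword c = [1, 2, 3, 5, 5, 3] ∈ F_7^6.


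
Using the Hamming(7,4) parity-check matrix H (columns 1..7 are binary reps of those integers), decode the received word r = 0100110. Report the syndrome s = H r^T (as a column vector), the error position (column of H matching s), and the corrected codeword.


s = (0, 0, 1)^T, error position = 1, corrected codeword c = 1100110

Compute s = H r^T mod 2 one row at a time:
  s_1 = 0 + 1 + 1 + 0 = 2 ≡ 0 (mod 2).
  s_2 = 1 + 0 + 1 + 0 = 2 ≡ 0 (mod 2).
  s_3 = 0 + 0 + 1 + 0 = 1 ≡ 1 (mod 2).
s = (0, 0, 1)^T — this equals column 1 of H (binary 001), so error is at position 1.
Correct: flip bit 1 of r = 0100110 to get c = 1100110.


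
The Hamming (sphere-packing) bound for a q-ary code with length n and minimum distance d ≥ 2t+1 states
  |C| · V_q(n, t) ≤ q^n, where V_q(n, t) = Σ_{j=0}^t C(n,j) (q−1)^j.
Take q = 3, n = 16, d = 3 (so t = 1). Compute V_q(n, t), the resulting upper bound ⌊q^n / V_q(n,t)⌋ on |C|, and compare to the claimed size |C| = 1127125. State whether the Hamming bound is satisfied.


V_q(n, t) = 33, q^n = 43046721, Hamming bound = 1304446, |C| = 1127125 ≤ bound (satisfied).

Step 1: Compute V_q(n, t) = Σ_{j=0}^1 C(n, j) (q−1)^j.
  j = 0: C(16,0)·(2)^0 = 1·1 = 1.
  j = 1: C(16,1)·(2)^1 = 16·2 = 32.
  V_q(n, t) = 1 + 32 = 33.
Step 2: q^n = 3^16 = 43046721.
Step 3: Hamming bound ⌊q^n / V_q(n,t)⌋ = ⌊43046721/33⌋ = 1304446.
Step 4: Compare |C| = 1127125 to 1304446: satisfied.
The claimed |C| lies below the Hamming bound.


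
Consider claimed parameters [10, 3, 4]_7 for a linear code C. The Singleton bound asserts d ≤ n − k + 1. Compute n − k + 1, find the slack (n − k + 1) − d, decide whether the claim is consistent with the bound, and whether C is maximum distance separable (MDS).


Singleton RHS = n − k + 1 = 8, slack = 4, bound satisfied, not MDS.

Singleton bound: d ≤ n − k + 1.
Here n = 10, k = 3, so n − k + 1 = 8.
Given d = 4, check d ≤ 8: YES.
Slack = (n − k + 1) − d = 4.
The code is NOT MDS (slack = 4 > 0).
Description: the claimed parameters are [10, 3, 4]_7; such a code would be non-MDS.
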